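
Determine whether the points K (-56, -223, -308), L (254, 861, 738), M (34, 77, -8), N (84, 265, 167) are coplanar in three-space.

No

With K as base: KL = (310, 1084, 1046), KM = (90, 300, 300), KN = (140, 488, 475).
KM × KN = (-3900, -750, 1920).
KL · (KM × KN) = -13680.
Since -13680 ≠ 0, the four points are not coplanar.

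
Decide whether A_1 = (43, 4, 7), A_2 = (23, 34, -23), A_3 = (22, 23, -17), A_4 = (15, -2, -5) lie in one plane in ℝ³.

No

The four points are coplanar iff the 3×3 determinant with rows A_1A_2, A_1A_3, A_1A_4 is zero.
Rows: (-20, 30, -30), (-21, 19, -24), (-28, -6, -12).
Expanding along the first row: (-20)(-372) − (30)(-420) + (-30)(658) = 300.
Nonzero ⇒ not coplanar.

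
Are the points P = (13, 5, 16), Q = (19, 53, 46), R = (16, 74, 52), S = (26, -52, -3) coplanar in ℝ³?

The four points are coplanar iff the 3×3 determinant with rows PQ, PR, PS is zero.
Rows: (6, 48, 30), (3, 69, 36), (13, -57, -19).
Expanding along the first row: (6)(741) − (48)(-525) + (30)(-1068) = -2394.
Nonzero ⇒ not coplanar.

No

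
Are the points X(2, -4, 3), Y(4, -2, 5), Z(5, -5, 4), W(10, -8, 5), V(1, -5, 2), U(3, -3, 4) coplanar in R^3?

Yes

The plane through X, Y, Z has normal n = XY × XZ = (4, 4, -8) and equation n·P = -32.
Checking the remaining points: n·W = -32, n·V = -32, n·U = -32.
All equal -32, so all 6 points lie in one plane.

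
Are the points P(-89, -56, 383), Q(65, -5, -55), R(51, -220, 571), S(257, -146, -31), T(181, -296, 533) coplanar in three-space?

Yes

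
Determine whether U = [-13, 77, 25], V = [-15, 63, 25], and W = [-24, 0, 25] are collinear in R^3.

Yes

UV = (-2, -14, 0), UW = (-11, -77, 0).
Each component of UW is 11/2 times the corresponding component of UV, so UW = 11/2·UV and the points are collinear.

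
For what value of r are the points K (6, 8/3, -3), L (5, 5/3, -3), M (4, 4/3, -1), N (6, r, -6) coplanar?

5/3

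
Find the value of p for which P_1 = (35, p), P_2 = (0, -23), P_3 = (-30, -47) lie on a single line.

Collinearity: (P_1 − P_2) must be parallel to (P_3 − P_2) = (-30, -24).
Cross-multiplying the components: (p − (-23))·(-30) = (35)·(-24).
Solving gives p = 5.

5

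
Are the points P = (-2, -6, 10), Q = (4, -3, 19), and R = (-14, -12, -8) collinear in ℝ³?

Yes

PQ = (6, 3, 9), PR = (-12, -6, -18).
PQ × PR = (0, 0, 0).
The cross product vanishes, so the three points are collinear.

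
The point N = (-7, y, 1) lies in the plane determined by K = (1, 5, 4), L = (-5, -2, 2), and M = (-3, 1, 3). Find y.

A normal to the plane is n = KL × KM = (-1, 2, -4).
N lies in the plane iff n · KN = 0.
This gives (2)y + (10) = 0, so y = -5.

-5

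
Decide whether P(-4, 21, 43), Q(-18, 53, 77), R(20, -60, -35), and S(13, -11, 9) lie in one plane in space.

No

The four points are coplanar iff the 3×3 determinant with rows PQ, PR, PS is zero.
Rows: (-14, 32, 34), (24, -81, -78), (17, -32, -34).
Expanding along the first row: (-14)(258) − (32)(510) + (34)(609) = 774.
Nonzero ⇒ not coplanar.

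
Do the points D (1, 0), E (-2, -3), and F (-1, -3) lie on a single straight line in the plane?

DE = (-3, -3), DF = (-2, -3).
det[DE; DF] = (-3)(-3) − (-3)(-2) = 3.
The determinant is nonzero, so they are not collinear.

No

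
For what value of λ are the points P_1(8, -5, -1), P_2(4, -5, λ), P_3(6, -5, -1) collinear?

Direction P_1P_3 = (-2, 0, 0). From the x-coordinate of P_2, the parameter along the line is τ = (4 − 8)/(-2) = 2.
Then λ = (-1) + 2·(0) = -1.

-1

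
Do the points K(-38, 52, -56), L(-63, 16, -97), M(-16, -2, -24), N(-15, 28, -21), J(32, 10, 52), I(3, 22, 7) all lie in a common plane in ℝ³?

Yes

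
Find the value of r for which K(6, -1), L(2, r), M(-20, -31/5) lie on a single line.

-9/5

The three points are collinear iff det[KL; KM] = 0.
This determinant is linear in r: (26)r + (234/5) = 0, so r = -9/5.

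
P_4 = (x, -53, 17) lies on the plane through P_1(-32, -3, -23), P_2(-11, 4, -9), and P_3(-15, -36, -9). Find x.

21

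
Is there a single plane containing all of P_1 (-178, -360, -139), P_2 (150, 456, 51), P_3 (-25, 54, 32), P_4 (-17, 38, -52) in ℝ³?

Yes

With P_1 as base: P_1P_2 = (328, 816, 190), P_1P_3 = (153, 414, 171), P_1P_4 = (161, 398, 87).
P_1P_3 × P_1P_4 = (-32040, 14220, -5760).
P_1P_2 · (P_1P_3 × P_1P_4) = 0.
The scalar triple product vanishes, so the four points are coplanar.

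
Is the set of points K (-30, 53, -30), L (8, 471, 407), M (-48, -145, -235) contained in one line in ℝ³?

No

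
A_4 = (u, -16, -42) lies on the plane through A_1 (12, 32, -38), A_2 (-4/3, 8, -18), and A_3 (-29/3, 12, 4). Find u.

11/3

The plane through A_1, A_2, A_3 has equation −608x + (380/3)y − (760/3)z = 6384.
Substituting A_4: (-608)u + (25840/3) = 6384, so u = 11/3.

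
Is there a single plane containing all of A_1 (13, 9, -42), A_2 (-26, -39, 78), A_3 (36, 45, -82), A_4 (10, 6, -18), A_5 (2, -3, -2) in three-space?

The plane through A_1, A_2, A_3 has normal n = A_1A_2 × A_1A_3 = (-2400, 1200, -300) and equation n·P = -7800.
Checking the remaining points: n·A_4 = -11400, n·A_5 = -7800.
Since n·A_4 = -11400 ≠ -7800, A_4 is off the plane and the points are not all coplanar.

No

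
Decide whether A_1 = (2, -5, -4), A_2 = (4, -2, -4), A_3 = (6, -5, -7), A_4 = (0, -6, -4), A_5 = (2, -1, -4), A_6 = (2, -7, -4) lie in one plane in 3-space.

The plane through A_1, A_2, A_3 has normal n = A_1A_2 × A_1A_3 = (-9, 6, -12) and equation n·P = 0.
Checking the remaining points: n·A_4 = 12, n·A_5 = 24, n·A_6 = -12.
Since n·A_4 = 12 ≠ 0, A_4 is off the plane and the points are not all coplanar.

No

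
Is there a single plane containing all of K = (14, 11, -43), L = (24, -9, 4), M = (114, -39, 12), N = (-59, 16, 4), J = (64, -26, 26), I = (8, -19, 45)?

The plane through K, L, M has normal n = KL × KM = (1250, 4150, 1500) and equation n·P = -1350.
Checking the remaining points: n·N = -1350, n·J = 11100, n·I = -1350.
Since n·J = 11100 ≠ -1350, J is off the plane and the points are not all coplanar.

No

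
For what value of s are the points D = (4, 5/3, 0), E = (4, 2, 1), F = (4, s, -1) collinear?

4/3

Collinearity requires DE × DF = 0; each component is linear in s.
The x-component gives (-1)s + (4/3) = 0, so s = 4/3.
The remaining components then also vanish.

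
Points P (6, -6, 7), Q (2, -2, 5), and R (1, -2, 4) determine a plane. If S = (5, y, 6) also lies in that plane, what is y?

-6

Coplanarity requires PQ · (PR × PS) = 0.
PQ = (-4, 4, -2), PR = (-5, 4, -3); the triple product is linear in y with coefficient -2 and constant term -12.
Setting it to zero: y = -6.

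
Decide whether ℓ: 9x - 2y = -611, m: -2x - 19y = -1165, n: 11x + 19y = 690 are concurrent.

Intersecting ℓ and m: solving the 2×2 system gives (x, y) = (-9279/175, 11707/175).
Substitute into n: (11)(-9279/175) + (19)(11707/175) = 120364/175.
But n requires 690 ≠ 120364/175, so the three lines have no common point.

No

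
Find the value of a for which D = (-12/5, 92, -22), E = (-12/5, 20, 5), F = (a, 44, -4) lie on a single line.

-12/5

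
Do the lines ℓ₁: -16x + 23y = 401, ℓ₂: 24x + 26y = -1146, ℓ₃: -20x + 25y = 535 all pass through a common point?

Intersecting ℓ₁ and ℓ₂: solving the 2×2 system gives (x, y) = (-38, -9).
Substitute into ℓ₃: (-20)(-38) + (25)(-9) = 535.
This equals 535, so (-38, -9) lies on all three lines and they are concurrent.

Yes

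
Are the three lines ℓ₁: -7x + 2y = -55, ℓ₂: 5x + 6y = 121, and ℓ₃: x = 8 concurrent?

No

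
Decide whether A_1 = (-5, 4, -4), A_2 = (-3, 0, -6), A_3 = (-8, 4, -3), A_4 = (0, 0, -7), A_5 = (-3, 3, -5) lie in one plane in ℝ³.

Yes

The plane through A_1, A_2, A_3 has normal n = A_1A_2 × A_1A_3 = (-4, 4, -12) and equation n·P = 84.
Checking the remaining points: n·A_4 = 84, n·A_5 = 84.
All equal 84, so all 5 points lie in one plane.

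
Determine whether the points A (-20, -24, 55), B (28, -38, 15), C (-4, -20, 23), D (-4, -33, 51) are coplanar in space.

A normal to the plane through A, B, C is n = AB × AC = (608, 896, 416).
The plane has equation n·P = -10784. For D: n·D = -10784.
Equal, so D lies in the plane and all four are coplanar.

Yes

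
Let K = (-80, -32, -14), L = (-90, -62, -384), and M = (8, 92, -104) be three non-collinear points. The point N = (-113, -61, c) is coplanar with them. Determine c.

438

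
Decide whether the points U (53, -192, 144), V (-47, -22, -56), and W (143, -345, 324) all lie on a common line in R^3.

Yes

UV = (-100, 170, -200), UW = (90, -153, 180).
Each component of UW is -9/10 times the corresponding component of UV, so UW = -9/10·UV and the points are collinear.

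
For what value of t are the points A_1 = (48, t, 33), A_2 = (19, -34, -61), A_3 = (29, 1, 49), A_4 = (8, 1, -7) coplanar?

Coplanarity ⇔ det[A_1A_2; A_1A_3; A_1A_4] = 0.
Expanding, this is linear in t: (1750)t + (47250) = 0.
So t = -27.

-27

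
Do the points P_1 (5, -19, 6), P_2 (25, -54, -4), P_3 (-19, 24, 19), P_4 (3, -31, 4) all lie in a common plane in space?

The four points are coplanar iff the 3×3 determinant with rows P_1P_2, P_1P_3, P_1P_4 is zero.
Rows: (20, -35, -10), (-24, 43, 13), (-2, -12, -2).
Expanding along the first row: (20)(70) − (-35)(74) + (-10)(374) = 250.
Nonzero ⇒ not coplanar.

No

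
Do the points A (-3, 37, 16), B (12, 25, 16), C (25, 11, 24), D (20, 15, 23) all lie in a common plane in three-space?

With A as base: AB = (15, -12, 0), AC = (28, -26, 8), AD = (23, -22, 7).
AC × AD = (-6, -12, -18).
AB · (AC × AD) = 54.
Since 54 ≠ 0, the four points are not coplanar.

No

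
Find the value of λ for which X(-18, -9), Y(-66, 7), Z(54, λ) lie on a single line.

-33

Collinearity: (Z − X) must be parallel to (Y − X) = (-48, 16).
Cross-multiplying the components: (λ − (-9))·(-48) = (72)·(16).
Solving gives λ = -33.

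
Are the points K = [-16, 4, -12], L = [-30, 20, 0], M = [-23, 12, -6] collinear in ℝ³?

KL = (-14, 16, 12), KM = (-7, 8, 6).
Each component of KM is 1/2 times the corresponding component of KL, so KM = 1/2·KL and the points are collinear.

Yes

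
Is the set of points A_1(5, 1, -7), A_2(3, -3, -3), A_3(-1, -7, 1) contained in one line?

A_1A_2 = (-2, -4, 4), A_1A_3 = (-6, -8, 8).
Comparing components 3 and 1: (4)(-6) − (-2)(8) = -8 ≠ 0, so A_1A_2 and A_1A_3 are not parallel and the points are not collinear.

No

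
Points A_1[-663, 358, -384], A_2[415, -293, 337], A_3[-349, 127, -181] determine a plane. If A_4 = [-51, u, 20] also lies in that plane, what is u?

Coplanarity requires A_1A_2 · (A_1A_3 × A_1A_4) = 0.
A_1A_2 = (1078, -651, 721), A_1A_3 = (314, -231, 203); the triple product is linear in u with coefficient 7560 and constant term 325080.
Setting it to zero: u = -43.

-43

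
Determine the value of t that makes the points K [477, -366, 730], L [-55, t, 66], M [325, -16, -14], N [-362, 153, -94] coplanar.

24

Normal to plane KMN: n = (97736, 498968, 214762); plane equation n·P = 20774044.
Requiring n·L = 20774044: (498968)t + (8798812) = 20774044.
So t = 24.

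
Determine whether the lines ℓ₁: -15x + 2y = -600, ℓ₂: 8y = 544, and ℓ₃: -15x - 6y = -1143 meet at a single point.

No

The three lines meet at one point iff the augmented coefficient matrix [aᵢ bᵢ cᵢ] has rank < 3, i.e. its determinant vanishes.
Here the determinant is -120.
Nonzero, so no common point exists.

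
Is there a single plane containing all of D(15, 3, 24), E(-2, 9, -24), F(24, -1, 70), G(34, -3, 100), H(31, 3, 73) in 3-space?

The plane through D, E, F has normal n = DE × DF = (84, 350, 14) and equation n·P = 2646.
Checking the remaining points: n·G = 3206, n·H = 4676.
Since n·G = 3206 ≠ 2646, G is off the plane and the points are not all coplanar.

No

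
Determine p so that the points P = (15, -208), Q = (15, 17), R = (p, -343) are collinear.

15

The three points are collinear iff det[PQ; PR] = 0.
This determinant is linear in p: (-225)p + (3375) = 0, so p = 15.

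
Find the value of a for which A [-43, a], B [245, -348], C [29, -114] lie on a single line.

The three points are collinear iff det[AB; AC] = 0.
This determinant is linear in a: (-216)a + (-7776) = 0, so a = -36.

-36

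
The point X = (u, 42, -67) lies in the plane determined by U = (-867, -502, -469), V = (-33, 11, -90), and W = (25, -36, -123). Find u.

The plane through U, V, W has equation 884x + 49504y − 68952z = 6721052.
Substituting X: (884)u + (6698952) = 6721052, so u = 25.

25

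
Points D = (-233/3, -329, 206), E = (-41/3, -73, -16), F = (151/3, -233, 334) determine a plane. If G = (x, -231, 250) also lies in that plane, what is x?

A normal to the plane is n = DE × DF = (54080, -36608, -26624).
G lies in the plane iff n · DG = 0.
This gives (54080)x + (-1676480/3) = 0, so x = 31/3.

31/3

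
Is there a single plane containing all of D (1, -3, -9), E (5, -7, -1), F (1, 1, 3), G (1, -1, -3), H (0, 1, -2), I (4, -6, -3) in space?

The plane through D, E, F has normal n = DE × DF = (-80, -48, 16) and equation n·P = -80.
Checking the remaining points: n·G = -80, n·H = -80, n·I = -80.
All equal -80, so all 6 points lie in one plane.

Yes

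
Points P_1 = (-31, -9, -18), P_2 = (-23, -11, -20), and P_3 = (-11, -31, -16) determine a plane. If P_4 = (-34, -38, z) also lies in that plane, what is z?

Coplanarity requires P_1P_2 · (P_1P_3 × P_1P_4) = 0.
P_1P_2 = (8, -2, -2), P_1P_3 = (20, -22, 2); the triple product is linear in z with coefficient -136 and constant term -680.
Setting it to zero: z = -5.

-5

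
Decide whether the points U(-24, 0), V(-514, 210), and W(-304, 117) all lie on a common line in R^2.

UV = (-490, 210), UW = (-280, 117).
If collinear, UW would be a scalar multiple of UV. But (-490)·(117) ≠ (210)·(-280) (difference 1470), so they are not parallel; the points are not collinear.

No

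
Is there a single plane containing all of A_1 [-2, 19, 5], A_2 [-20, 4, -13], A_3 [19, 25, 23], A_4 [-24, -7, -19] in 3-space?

Yes

With A_1 as base: A_1A_2 = (-18, -15, -18), A_1A_3 = (21, 6, 18), A_1A_4 = (-22, -26, -24).
A_1A_3 × A_1A_4 = (324, 108, -414).
A_1A_2 · (A_1A_3 × A_1A_4) = 0.
The scalar triple product vanishes, so the four points are coplanar.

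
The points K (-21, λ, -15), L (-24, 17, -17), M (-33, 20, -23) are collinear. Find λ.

16

Direction LM = (-9, 3, -6). From the x-coordinate of K, the parameter along the line is τ = (-21 − (-24))/(-9) = -1/3.
Then λ = 17 + (-1/3)·(3) = 16.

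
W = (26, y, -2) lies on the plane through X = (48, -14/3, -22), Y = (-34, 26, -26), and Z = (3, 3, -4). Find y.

-6

A normal to the plane is n = XY × XZ = (1748/3, 1656, 2254/3).
W lies in the plane iff n · XW = 0.
This gives (1656)y + (9936) = 0, so y = -6.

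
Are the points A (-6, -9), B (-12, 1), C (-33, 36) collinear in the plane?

AB = (-6, 10), AC = (-27, 45).
Checking proportionality: AC = 9/2·AB, so the vectors are parallel and the points are collinear.

Yes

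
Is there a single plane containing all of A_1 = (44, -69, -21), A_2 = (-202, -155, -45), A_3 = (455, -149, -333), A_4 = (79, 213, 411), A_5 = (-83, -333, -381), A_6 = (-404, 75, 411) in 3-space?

No

The plane through A_1, A_2, A_3 has normal n = A_1A_2 × A_1A_3 = (24912, -86616, 55026) and equation n·P = 5917086.
Checking the remaining points: n·A_4 = 6134526, n·A_5 = 5810526, n·A_6 = 6055038.
Since n·A_4 = 6134526 ≠ 5917086, A_4 is off the plane and the points are not all coplanar.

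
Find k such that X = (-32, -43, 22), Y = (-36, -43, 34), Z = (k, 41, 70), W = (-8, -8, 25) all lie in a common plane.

12

Normal to plane XYW: n = (-420, 300, -140); plane equation n·P = -2540.
Requiring n·Z = -2540: (-420)k + (2500) = -2540.
So k = 12.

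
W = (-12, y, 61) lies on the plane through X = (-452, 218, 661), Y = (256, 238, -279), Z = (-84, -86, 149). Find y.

18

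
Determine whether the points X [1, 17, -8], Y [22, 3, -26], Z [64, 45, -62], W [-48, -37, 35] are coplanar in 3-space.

No

With X as base: XY = (21, -14, -18), XZ = (63, 28, -54), XW = (-49, -54, 43).
XZ × XW = (-1712, -63, -2030).
XY · (XZ × XW) = 1470.
Since 1470 ≠ 0, the four points are not coplanar.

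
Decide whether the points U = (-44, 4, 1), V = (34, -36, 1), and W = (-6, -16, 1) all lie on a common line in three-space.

No

UV = (78, -40, 0), UW = (38, -20, 0).
UV × UW = (0, 0, -40).
The cross product is nonzero, so the points do not lie on one line.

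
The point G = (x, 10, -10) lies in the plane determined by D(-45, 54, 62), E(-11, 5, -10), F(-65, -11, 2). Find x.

-1

The plane through D, E, F has equation −1740x + 3480y − 3190z = 68440.
Substituting G: (-1740)x + (66700) = 68440, so x = -1.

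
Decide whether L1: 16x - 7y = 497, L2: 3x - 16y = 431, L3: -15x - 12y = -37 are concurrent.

No

Intersecting L1 and L2: solving the 2×2 system gives (x, y) = (21, -23).
Substitute into L3: (-15)(21) + (-12)(-23) = -39.
But L3 requires -37 ≠ -39, so the three lines have no common point.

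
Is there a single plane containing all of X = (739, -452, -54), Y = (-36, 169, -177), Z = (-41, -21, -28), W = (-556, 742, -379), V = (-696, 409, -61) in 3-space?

The plane through X, Y, Z has normal n = XY × XZ = (69159, 116090, 150355) and equation n·P = -9483349.
Checking the remaining points: n·W = -9298169, n·V = -9825509.
Since n·W = -9298169 ≠ -9483349, W is off the plane and the points are not all coplanar.

No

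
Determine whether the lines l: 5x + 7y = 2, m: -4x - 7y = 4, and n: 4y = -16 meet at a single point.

The three lines meet at one point iff the augmented coefficient matrix [aᵢ bᵢ cᵢ] has rank < 3, i.e. its determinant vanishes.
Here the determinant is 0.
It vanishes, so the lines are concurrent at (6, -4).

Yes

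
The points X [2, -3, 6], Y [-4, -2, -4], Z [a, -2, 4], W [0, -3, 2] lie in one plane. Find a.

Coplanarity ⇔ det[XY; XZ; XW] = 0.
Expanding, this is linear in a: (4)a + (0) = 0.
So a = 0.

0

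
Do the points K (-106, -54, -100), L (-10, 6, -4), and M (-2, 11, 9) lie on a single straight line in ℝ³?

No

KL = (96, 60, 96), KM = (104, 65, 109).
Comparing components 2 and 3: (60)(109) − (96)(65) = 300 ≠ 0, so KL and KM are not parallel and the points are not collinear.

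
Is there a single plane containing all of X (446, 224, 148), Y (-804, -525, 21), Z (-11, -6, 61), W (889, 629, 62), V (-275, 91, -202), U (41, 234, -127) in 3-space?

The plane through X, Y, Z has normal n = XY × XZ = (35953, -50711, -54793) and equation n·P = -3433590.
Checking the remaining points: n·W = -3332168, n·V = -3433590, n·U = -3433590.
Since n·W = -3332168 ≠ -3433590, W is off the plane and the points are not all coplanar.

No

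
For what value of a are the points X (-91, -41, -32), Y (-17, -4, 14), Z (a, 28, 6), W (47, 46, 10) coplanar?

21

The points are coplanar iff XY · (XZ × XW) = 0.
Expanding, this is linear in a: (2448)a + (-51408) = 0.
So a = 21.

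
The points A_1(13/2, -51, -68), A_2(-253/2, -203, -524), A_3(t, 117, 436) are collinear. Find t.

Direction A_1A_2 = (-133, -152, -456). From the y-coordinate of A_3, the parameter along the line is τ = (117 − (-51))/(-152) = -21/19.
Then t = 13/2 + (-21/19)·(-133) = 307/2.

307/2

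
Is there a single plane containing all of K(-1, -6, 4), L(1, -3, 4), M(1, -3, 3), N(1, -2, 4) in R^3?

With K as base: KL = (2, 3, 0), KM = (2, 3, -1), KN = (2, 4, 0).
KM × KN = (4, -2, 2).
KL · (KM × KN) = 2.
Since 2 ≠ 0, the four points are not coplanar.

No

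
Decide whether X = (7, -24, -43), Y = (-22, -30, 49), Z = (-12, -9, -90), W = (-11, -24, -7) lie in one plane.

A normal to the plane through X, Y, Z is n = XY × XZ = (-1098, -3111, -549).
The plane has equation n·P = 90585. For W: n·W = 90585.
Equal, so W lies in the plane and all four are coplanar.

Yes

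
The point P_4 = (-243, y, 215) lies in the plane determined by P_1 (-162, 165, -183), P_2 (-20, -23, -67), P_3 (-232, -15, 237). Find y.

7

The plane through P_1, P_2, P_3 has equation −58080x − 67760y − 38720z = 5314320.
Substituting P_4: (-67760)y + (5788640) = 5314320, so y = 7.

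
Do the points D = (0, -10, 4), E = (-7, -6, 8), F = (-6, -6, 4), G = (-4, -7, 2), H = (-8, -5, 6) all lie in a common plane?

Yes

The plane through D, E, F has normal n = DE × DF = (-16, -24, -4) and equation n·P = 224.
Checking the remaining points: n·G = 224, n·H = 224.
All equal 224, so all 5 points lie in one plane.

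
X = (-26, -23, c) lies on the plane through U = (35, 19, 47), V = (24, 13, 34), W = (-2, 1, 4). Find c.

-28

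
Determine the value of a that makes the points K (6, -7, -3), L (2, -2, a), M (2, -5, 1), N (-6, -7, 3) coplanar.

4

Normal to plane KMN: n = (12, -24, 24); plane equation n·P = 168.
Requiring n·L = 168: (24)a + (72) = 168.
So a = 4.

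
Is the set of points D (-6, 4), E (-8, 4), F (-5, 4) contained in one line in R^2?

Yes

DE = (-2, 0), DF = (1, 0).
Twice the signed area of △DEF is (-2)(0) − (0)(1) = 0.
The triangle is degenerate (zero area), so the points are collinear.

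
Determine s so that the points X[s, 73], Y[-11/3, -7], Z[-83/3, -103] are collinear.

49/3

Collinearity: (X − Y) must be parallel to (Z − Y) = (-24, -96).
Cross-multiplying the components: (s − (-11/3))·(-96) = (80)·(-24).
Solving gives s = 49/3.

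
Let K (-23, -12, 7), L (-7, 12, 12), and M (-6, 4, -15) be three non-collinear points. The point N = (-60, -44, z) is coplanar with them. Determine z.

63

Coplanarity requires KL · (KM × KN) = 0.
KL = (16, 24, 5), KM = (17, 16, -22); the triple product is linear in z with coefficient -152 and constant term 9576.
Setting it to zero: z = 63.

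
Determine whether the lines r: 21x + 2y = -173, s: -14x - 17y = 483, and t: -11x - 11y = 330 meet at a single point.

Intersecting r and s: solving the 2×2 system gives (x, y) = (-1975/329, -1103/47).
Substitute into t: (-11)(-1975/329) + (-11)(-1103/47) = 106656/329.
But t requires 330 ≠ 106656/329, so the three lines have no common point.

No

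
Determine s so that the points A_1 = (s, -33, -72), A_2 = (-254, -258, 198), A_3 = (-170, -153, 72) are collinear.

-74

Direction A_2A_3 = (84, 105, -126). From the y-coordinate of A_1, the parameter along the line is τ = (-33 − (-258))/105 = 15/7.
Then s = (-254) + 15/7·(84) = -74.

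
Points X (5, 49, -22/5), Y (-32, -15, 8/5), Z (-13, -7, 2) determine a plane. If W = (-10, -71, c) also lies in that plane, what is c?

The plane through X, Y, Z has equation −(368/5)x + (644/5)y + 920z = 9476/5.
Substituting W: (920)c + (-42044/5) = 9476/5, so c = 56/5.

56/5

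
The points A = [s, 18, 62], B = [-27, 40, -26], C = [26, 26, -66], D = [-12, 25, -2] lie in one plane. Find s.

The points are coplanar iff AB · (AC × AD) = 0.
Expanding, this is linear in s: (936)s + (35568) = 0.
So s = -38.

-38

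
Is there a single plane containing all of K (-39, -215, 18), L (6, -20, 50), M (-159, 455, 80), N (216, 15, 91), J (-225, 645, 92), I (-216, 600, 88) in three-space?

The plane through K, L, M has normal n = KL × KM = (-9350, -6630, 53550) and equation n·P = 2754000.
Checking the remaining points: n·N = 2754000, n·J = 2754000, n·I = 2754000.
All equal 2754000, so all 6 points lie in one plane.

Yes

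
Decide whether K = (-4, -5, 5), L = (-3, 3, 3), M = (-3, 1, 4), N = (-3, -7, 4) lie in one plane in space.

The four points are coplanar iff the 3×3 determinant with rows KL, KM, KN is zero.
Rows: (1, 8, -2), (1, 6, -1), (1, -2, -1).
Expanding along the first row: (1)(-8) − (8)(0) + (-2)(-8) = 8.
Nonzero ⇒ not coplanar.

No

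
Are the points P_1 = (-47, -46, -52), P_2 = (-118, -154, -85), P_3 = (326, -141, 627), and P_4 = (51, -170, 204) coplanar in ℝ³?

No

A normal to the plane through P_1, P_2, P_3 is n = P_1P_2 × P_1P_3 = (-76467, 35900, 47029).
The plane has equation n·P = -502959. For P_4: n·P_4 = -408901.
-408901 ≠ -502959, so P_4 is off the plane.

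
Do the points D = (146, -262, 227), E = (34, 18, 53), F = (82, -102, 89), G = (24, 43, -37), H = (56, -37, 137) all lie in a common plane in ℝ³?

The plane through D, E, F has normal n = DE × DF = (-10800, -4320, 0) and equation n·P = -444960.
Checking the remaining points: n·G = -444960, n·H = -444960.
All equal -444960, so all 5 points lie in one plane.

Yes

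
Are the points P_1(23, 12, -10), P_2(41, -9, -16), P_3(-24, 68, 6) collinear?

No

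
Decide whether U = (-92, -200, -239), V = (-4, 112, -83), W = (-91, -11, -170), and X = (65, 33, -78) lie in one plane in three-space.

The four points are coplanar iff the 3×3 determinant with rows UV, UW, UX is zero.
Rows: (88, 312, 156), (1, 189, 69), (157, 233, 161).
Expanding along the first row: (88)(14352) − (312)(-10672) + (156)(-29440) = 0.
Zero determinant ⇒ coplanar.

Yes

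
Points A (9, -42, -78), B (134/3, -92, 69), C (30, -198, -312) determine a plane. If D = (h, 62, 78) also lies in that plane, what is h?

The plane through A, B, C has equation 34632x + 11433y − 4514z = 183594.
Substituting D: (34632)h + (356754) = 183594, so h = -5.

-5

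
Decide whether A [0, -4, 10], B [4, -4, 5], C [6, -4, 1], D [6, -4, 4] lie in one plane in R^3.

With A as base: AB = (4, 0, -5), AC = (6, 0, -9), AD = (6, 0, -6).
AC × AD = (0, -18, 0).
AB · (AC × AD) = 0.
The scalar triple product vanishes, so the four points are coplanar.

Yes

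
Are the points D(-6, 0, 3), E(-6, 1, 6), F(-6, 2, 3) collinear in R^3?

No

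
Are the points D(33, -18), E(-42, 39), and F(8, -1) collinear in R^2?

No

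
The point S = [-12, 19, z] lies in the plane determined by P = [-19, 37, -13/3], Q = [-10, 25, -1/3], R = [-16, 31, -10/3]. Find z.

-8/3

Coplanarity requires PQ · (PR × PS) = 0.
PQ = (9, -12, 4), PR = (3, -6, 1); the triple product is linear in z with coefficient -18 and constant term -48.
Setting it to zero: z = -8/3.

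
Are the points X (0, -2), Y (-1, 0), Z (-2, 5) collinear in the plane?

XY = (-1, 2), XZ = (-2, 7).
If collinear, XZ would be a scalar multiple of XY. But (-1)·(7) ≠ (2)·(-2) (difference -3), so they are not parallel; the points are not collinear.

No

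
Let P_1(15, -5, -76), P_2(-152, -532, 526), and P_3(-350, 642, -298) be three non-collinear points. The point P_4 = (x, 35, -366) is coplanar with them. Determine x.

A normal to the plane is n = P_1P_2 × P_1P_3 = (-272500, -256804, -300404).
P_4 lies in the plane iff n · P_1P_4 = 0.
This gives (-272500)x + (80932500) = 0, so x = 297.

297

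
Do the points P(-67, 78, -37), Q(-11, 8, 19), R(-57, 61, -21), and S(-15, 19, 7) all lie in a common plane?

The four points are coplanar iff the 3×3 determinant with rows PQ, PR, PS is zero.
Rows: (56, -70, 56), (10, -17, 16), (52, -59, 44).
Expanding along the first row: (56)(196) − (-70)(-392) + (56)(294) = 0.
Zero determinant ⇒ coplanar.

Yes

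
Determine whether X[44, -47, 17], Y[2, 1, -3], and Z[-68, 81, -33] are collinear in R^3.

XY = (-42, 48, -20), XZ = (-112, 128, -50).
XY × XZ = (160, 140, 0).
The cross product is nonzero, so the points do not lie on one line.

No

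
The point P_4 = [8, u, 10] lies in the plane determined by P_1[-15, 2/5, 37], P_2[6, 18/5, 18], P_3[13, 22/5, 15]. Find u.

22/5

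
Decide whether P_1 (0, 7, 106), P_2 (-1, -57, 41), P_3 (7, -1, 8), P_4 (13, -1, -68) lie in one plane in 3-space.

The four points are coplanar iff the 3×3 determinant with rows P_1P_2, P_1P_3, P_1P_4 is zero.
Rows: (-1, -64, -65), (7, -8, -98), (13, -8, -174).
Expanding along the first row: (-1)(608) − (-64)(56) + (-65)(48) = -144.
Nonzero ⇒ not coplanar.

No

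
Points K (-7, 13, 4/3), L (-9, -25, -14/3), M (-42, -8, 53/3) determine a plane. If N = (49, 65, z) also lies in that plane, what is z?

-64/3

Coplanarity requires KL · (KM × KN) = 0.
KL = (-2, -38, -6), KM = (-35, -21, 49/3); the triple product is linear in z with coefficient -1288 and constant term -82432/3.
Setting it to zero: z = -64/3.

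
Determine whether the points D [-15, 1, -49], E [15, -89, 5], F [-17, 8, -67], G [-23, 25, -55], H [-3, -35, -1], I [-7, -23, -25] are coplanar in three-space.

No

The plane through D, E, F has normal n = DE × DF = (1242, 432, 30) and equation n·P = -19668.
Checking the remaining points: n·G = -19416, n·H = -18876, n·I = -19380.
Since n·G = -19416 ≠ -19668, G is off the plane and the points are not all coplanar.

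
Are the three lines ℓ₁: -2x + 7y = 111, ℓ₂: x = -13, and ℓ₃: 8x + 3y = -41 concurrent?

No

Intersecting ℓ₁ and ℓ₂: solving the 2×2 system gives (x, y) = (-13, 85/7).
Substitute into ℓ₃: (8)(-13) + (3)(85/7) = -473/7.
But ℓ₃ requires -41 ≠ -473/7, so the three lines have no common point.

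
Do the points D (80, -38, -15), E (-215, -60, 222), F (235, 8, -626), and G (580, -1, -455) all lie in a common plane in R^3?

No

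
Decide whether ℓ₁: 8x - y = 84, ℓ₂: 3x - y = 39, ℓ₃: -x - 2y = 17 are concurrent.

No

The three lines meet at one point iff the augmented coefficient matrix [aᵢ bᵢ cᵢ] has rank < 3, i.e. its determinant vanishes.
Here the determinant is -10.
Nonzero, so no common point exists.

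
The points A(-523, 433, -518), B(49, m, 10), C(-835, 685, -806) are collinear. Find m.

Direction AC = (-312, 252, -288). From the x-coordinate of B, the parameter along the line is τ = (49 − (-523))/(-312) = -11/6.
Then m = 433 + (-11/6)·(252) = -29.

-29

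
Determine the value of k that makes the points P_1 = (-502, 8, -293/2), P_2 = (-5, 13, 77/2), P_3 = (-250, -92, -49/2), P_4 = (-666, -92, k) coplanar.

Coplanarity ⇔ det[P_1P_2; P_1P_3; P_1P_4] = 0.
Expanding, this is linear in k: (-50960)k + (-9198280) = 0.
So k = -361/2.

-361/2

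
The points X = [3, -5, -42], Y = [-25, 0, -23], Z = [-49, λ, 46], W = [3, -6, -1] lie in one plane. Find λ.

Normal to plane XYW: n = (224, 1148, 28); plane equation n·P = -6244.
Requiring n·Z = -6244: (1148)λ + (-9688) = -6244.
So λ = 3.

3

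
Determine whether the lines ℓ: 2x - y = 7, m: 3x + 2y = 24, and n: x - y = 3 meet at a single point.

Intersecting ℓ and m: solving the 2×2 system gives (x, y) = (38/7, 27/7).
Substitute into n: (1)(38/7) + (-1)(27/7) = 11/7.
But n requires 3 ≠ 11/7, so the three lines have no common point.

No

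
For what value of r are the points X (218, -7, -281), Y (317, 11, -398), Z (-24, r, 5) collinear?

-51

Collinearity requires XY × XZ = 0; each component is linear in r.
The x-component gives (117)r + (5967) = 0, so r = -51.
The remaining components then also vanish.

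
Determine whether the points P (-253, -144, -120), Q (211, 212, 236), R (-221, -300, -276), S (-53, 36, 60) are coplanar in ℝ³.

Yes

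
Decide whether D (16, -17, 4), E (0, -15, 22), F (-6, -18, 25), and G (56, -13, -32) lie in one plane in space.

Yes

With D as base: DE = (-16, 2, 18), DF = (-22, -1, 21), DG = (40, 4, -36).
DF × DG = (-48, 48, -48).
DE · (DF × DG) = 0.
The scalar triple product vanishes, so the four points are coplanar.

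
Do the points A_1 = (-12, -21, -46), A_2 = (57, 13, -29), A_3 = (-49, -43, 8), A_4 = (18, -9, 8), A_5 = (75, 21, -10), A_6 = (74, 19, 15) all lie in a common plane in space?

The plane through A_1, A_2, A_3 has normal n = A_1A_2 × A_1A_3 = (2210, -4355, -260) and equation n·P = 76895.
Checking the remaining points: n·A_4 = 76895, n·A_5 = 76895, n·A_6 = 76895.
All equal 76895, so all 6 points lie in one plane.

Yes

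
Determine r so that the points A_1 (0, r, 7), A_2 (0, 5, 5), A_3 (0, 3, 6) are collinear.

1

Direction A_2A_3 = (0, -2, 1). From the z-coordinate of A_1, the parameter along the line is τ = (7 − 5)/1 = 2.
Then r = 5 + 2·(-2) = 1.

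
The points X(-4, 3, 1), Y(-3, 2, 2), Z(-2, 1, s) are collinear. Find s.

3

Collinearity requires XY × XZ = 0; each component is linear in s.
The x-component gives (-1)s + (3) = 0, so s = 3.
The remaining components then also vanish.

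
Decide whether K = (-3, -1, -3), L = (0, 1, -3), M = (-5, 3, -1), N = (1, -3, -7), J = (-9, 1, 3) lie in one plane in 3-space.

No

The plane through K, L, M has normal n = KL × KM = (4, -6, 16) and equation n·P = -54.
Checking the remaining points: n·N = -90, n·J = 6.
Since n·N = -90 ≠ -54, N is off the plane and the points are not all coplanar.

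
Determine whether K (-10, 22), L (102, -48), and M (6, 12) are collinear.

Yes

KL = (112, -70), KM = (16, -10).
Checking proportionality: KM = 1/7·KL, so the vectors are parallel and the points are collinear.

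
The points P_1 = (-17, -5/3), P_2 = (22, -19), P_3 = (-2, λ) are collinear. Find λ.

-25/3

The three points are collinear iff det[P_1P_2; P_1P_3] = 0.
This determinant is linear in λ: (39)λ + (325) = 0, so λ = -25/3.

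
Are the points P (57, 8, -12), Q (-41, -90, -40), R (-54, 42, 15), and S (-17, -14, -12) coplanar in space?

With P as base: PQ = (-98, -98, -28), PR = (-111, 34, 27), PS = (-74, -22, 0).
PR × PS = (594, -1998, 4958).
PQ · (PR × PS) = -1232.
Since -1232 ≠ 0, the four points are not coplanar.

No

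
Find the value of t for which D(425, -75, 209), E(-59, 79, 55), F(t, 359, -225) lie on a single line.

-939

Collinearity requires DE × DF = 0; each component is linear in t.
The y-component gives (-154)t + (-144606) = 0, so t = -939.
The remaining components then also vanish.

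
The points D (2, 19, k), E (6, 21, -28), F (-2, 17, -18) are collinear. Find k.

Collinearity requires DE × DF = 0; each component is linear in k.
The x-component gives (-4)k + (-92) = 0, so k = -23.
The remaining components then also vanish.

-23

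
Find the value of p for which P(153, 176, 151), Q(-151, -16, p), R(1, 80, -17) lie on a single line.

Direction PR = (-152, -96, -168). From the x-coordinate of Q, the parameter along the line is τ = (-151 − 153)/(-152) = 2.
Then p = 151 + 2·(-168) = -185.

-185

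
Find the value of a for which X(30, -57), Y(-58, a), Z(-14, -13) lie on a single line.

31

The three points are collinear iff det[XY; XZ] = 0.
This determinant is linear in a: (44)a + (-1364) = 0, so a = 31.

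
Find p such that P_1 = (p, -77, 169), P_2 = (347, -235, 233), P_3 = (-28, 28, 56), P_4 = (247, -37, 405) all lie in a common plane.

Coplanarity ⇔ det[P_1P_2; P_1P_3; P_1P_4] = 0.
Expanding, this is linear in p: (-80282)p + (11801454) = 0.
So p = 147.

147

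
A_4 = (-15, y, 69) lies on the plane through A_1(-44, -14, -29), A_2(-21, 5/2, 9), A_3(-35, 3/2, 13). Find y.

Coplanarity requires A_1A_2 · (A_1A_3 × A_1A_4) = 0.
A_1A_2 = (23, 33/2, 38), A_1A_3 = (9, 31/2, 42); the triple product is linear in y with coefficient -624 and constant term 14664.
Setting it to zero: y = 47/2.

47/2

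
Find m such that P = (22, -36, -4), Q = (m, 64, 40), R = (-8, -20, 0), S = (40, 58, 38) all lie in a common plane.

34

Normal to plane PRS: n = (296, 1332, -3108); plane equation n·X = -29008.
Requiring n·Q = -29008: (296)m + (-39072) = -29008.
So m = 34.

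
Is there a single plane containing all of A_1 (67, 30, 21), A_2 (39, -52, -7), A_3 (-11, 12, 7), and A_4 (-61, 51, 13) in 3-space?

No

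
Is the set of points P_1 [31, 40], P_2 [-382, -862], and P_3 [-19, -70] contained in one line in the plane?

P_1P_2 = (-413, -902), P_1P_3 = (-50, -110).
det[P_1P_2; P_1P_3] = (-413)(-110) − (-902)(-50) = 330.
The determinant is nonzero, so they are not collinear.

No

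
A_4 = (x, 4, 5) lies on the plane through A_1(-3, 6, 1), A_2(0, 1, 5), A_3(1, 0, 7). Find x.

-1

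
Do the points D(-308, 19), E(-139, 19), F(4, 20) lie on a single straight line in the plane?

DE = (169, 0), DF = (312, 1).
det[DE; DF] = (169)(1) − (0)(312) = 169.
The determinant is nonzero, so they are not collinear.

No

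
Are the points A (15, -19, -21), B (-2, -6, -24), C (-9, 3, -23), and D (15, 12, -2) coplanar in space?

Yes

With A as base: AB = (-17, 13, -3), AC = (-24, 22, -2), AD = (0, 31, 19).
AC × AD = (480, 456, -744).
AB · (AC × AD) = 0.
The scalar triple product vanishes, so the four points are coplanar.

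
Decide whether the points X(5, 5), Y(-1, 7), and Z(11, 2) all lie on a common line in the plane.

No

XY = (-6, 2), XZ = (6, -3).
Twice the signed area of △XYZ is (-6)(-3) − (2)(6) = 6.
The area is nonzero, so the three points are not collinear.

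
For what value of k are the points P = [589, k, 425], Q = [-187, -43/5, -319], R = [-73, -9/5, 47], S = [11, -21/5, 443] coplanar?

701/5

Coplanarity ⇔ det[PQ; PR; PS] = 0.
Expanding, this is linear in k: (14400)k + (-2018880) = 0.
So k = 701/5.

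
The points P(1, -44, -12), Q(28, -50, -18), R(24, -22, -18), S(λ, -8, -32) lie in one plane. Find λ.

The points are coplanar iff PQ · (PR × PS) = 0.
Expanding, this is linear in λ: (168)λ + (-13944) = 0.
So λ = 83.

83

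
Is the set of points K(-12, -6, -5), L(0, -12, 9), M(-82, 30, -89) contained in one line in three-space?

KL = (12, -6, 14), KM = (-70, 36, -84).
KL × KM = (0, 28, 12).
The cross product is nonzero, so the points do not lie on one line.

No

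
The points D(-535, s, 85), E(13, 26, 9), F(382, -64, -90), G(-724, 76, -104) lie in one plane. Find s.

130

Coplanarity ⇔ det[DE; DF; DG] = 0.
Expanding, this is linear in s: (-114660)s + (14905800) = 0.
So s = 130.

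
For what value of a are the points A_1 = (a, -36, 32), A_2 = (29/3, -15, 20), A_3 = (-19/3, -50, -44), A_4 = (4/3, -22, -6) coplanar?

The points are coplanar iff A_1A_2 · (A_1A_3 × A_1A_4) = 0.
Expanding, this is linear in a: (-462)a + (9086) = 0.
So a = 59/3.

59/3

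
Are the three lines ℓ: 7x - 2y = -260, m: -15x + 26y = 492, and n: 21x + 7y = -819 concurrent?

Yes

The three lines meet at one point iff the augmented coefficient matrix [aᵢ bᵢ cᵢ] has rank < 3, i.e. its determinant vanishes.
Here the determinant is 0.
It vanishes, so the lines are concurrent at (-38, -3).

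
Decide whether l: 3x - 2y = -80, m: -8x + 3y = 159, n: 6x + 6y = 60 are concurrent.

Intersecting l and m: solving the 2×2 system gives (x, y) = (-78/7, 163/7).
Substitute into n: (6)(-78/7) + (6)(163/7) = 510/7.
But n requires 60 ≠ 510/7, so the three lines have no common point.

No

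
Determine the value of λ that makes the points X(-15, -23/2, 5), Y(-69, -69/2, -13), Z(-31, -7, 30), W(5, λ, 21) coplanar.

1/2

Coplanarity ⇔ det[XY; XZ; XW] = 0.
Expanding, this is linear in λ: (1638)λ + (-819) = 0.
So λ = 1/2.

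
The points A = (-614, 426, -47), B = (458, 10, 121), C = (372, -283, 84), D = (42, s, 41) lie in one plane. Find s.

-34

Normal to plane ABC: n = (64616, 25216, -349872); plane equation n·P = -12488224.
Requiring n·D = -12488224: (25216)s + (-11630880) = -12488224.
So s = -34.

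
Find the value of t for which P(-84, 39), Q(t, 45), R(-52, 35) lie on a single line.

Collinearity: (Q − P) must be parallel to (R − P) = (32, -4).
Cross-multiplying the components: (t − (-84))·(-4) = (6)·(32).
Solving gives t = -132.

-132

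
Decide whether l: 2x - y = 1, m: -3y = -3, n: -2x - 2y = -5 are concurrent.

No

The three lines meet at one point iff the augmented coefficient matrix [aᵢ bᵢ cᵢ] has rank < 3, i.e. its determinant vanishes.
Here the determinant is 6.
Nonzero, so no common point exists.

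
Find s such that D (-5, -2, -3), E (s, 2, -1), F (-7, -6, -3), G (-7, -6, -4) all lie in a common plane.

-3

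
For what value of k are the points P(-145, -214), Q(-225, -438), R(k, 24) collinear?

-60

The three points are collinear iff det[PQ; PR] = 0.
This determinant is linear in k: (224)k + (13440) = 0, so k = -60.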